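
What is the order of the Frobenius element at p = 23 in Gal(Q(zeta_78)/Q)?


The Frobenius at p in Gal(Q(zeta_n)/Q) = (Z/nZ)* is the class of p, so its order is ord_78(23), the smallest k >= 1 with 23^k = 1 mod 78.
n = 78 = 2 * 3 * 13, phi(78) = 24; the order divides phi(n).
Divisors of 24: 1, 2, 3, 4, 6, 8, 12, 24
Repeated squaring mod 78: 23^1 = 23, 23^2 = 61, 23^4 = 55, 23^8 = 61, 23^16 = 55
Test divisors in increasing order:
  k=1: 23^1 = 23 mod 78
  k=2: 23^2 = 61 mod 78
  k=3: 23^3 = 61 * 23 = 77 mod 78
  k=4: 23^4 = 55 mod 78
  k=6: 23^6 = 55 * 61 = 1 mod 78  <- first divisor giving 1
Order = 6

6


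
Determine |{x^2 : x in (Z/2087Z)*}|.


For prime p, the number of non-zero quadratic residues is (p-1)/2.
= (2087-1)/2
= 1043

1043


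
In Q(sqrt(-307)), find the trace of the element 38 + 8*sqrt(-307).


Tr(a + b*sqrt(d)) = (a + b*sqrt(d)) + (a - b*sqrt(d)) = 2a
= 2 * (38)
= 76

76


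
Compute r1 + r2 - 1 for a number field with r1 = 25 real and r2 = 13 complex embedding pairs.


By Dirichlet's unit theorem:
rank = r1 + r2 - 1
= 25 + 13 - 1
= 37

37


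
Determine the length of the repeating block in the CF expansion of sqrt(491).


Run the CF algorithm for sqrt(491).
a_0 = floor(sqrt(491)) = 22; set m_0=0, q_0=1.
Recurrence: m' = q*a - m,  q' = (d - m'^2)/q,  a' = floor((a_0 + m')/q').
  step 1: m=22, q=7, a=6
  step 2: m=20, q=13, a=3
  step 3: m=19, q=10, a=4
  step 4: m=21, q=5, a=8
  step 5: m=19, q=26, a=1
  step 6: m=7, q=17, a=1
  step 7: m=10, q=23, a=1
  step 8: m=13, q=14, a=2
  step 9: m=15, q=19, a=1
  step 10: m=4, q=25, a=1
  step 11: m=21, q=2, a=21
  step 12: m=21, q=25, a=1
  step 13: m=4, q=19, a=1
  step 14: m=15, q=14, a=2
  step 15: m=13, q=23, a=1
  step 16: m=10, q=17, a=1
  step 17: m=7, q=26, a=1
  step 18: m=19, q=5, a=8
  step 19: m=21, q=10, a=4
  step 20: m=19, q=13, a=3
  step 21: m=20, q=7, a=6
  step 22: m=22, q=1, a=44
a_22 = 2*a_0 = 44, so the period closes here.
sqrt(491) = [22; 6, 3, 4, 8, 1, 1, 1, 2, 1, 1, 21, 1, 1, 2, 1, 1, 1, 8, 4, 3, 6, 44]
Period length = 22

22


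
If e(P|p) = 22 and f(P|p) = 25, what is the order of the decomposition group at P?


|D_P| = e * f
= 22 * 25
= 550

550


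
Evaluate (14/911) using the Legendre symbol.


p = 911 is prime, so compute (14/911) with the reciprocity algorithm (Jacobi-symbol steps: pull out 2s via (2/n), flip via reciprocity, reduce):
  pull out 2: (2/911) = +1  (since 911 mod 8 = 7)
  reciprocity: (7/911) -> -(911/7)
  reduce: (1/7)
  (1/7) = 1
Product of signs = -1
(14/911) = -1

-1


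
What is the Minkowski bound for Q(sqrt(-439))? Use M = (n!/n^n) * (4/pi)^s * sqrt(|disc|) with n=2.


d = -439, d mod 4 = 1, so disc(K) = d = -439; |disc(K)| = 439
Imaginary quadratic field, so n = 2, s = r2 = 1, r1 = 0
M = (n!/n^n) * (4/pi)^s * sqrt(|disc(K)|) = (2!/2^2) * (4/pi)^1 * sqrt(439)
= 0.5 * 1.273240 * 20.952327
= 13.3387

13.3387


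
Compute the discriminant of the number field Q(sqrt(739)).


For K = Q(sqrt(d)) with d squarefree: disc(K) = d if d = 1 mod 4, and disc(K) = 4d if d = 2 or 3 mod 4.
Here d = 739, and d mod 4 = 3.
d = 3 mod 4, not 1 (O_K = Z[sqrt(d)]), so disc(K) = 4d = 4 * (739) = 2956

2956


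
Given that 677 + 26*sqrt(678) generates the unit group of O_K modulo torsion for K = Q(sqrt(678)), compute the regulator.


epsilon = 677 + 26*sqrt(678)
= 1353.9993
R = ln(1353.9993)
= 7.2108

7.2108


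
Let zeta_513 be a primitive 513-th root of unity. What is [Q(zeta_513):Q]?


The degree equals Euler's totient phi(513).
513 = 3^3 * 19
phi(513) = 324

324


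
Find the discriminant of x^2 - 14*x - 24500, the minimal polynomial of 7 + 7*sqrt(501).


The element 7 + 7*sqrt(501) has minimal polynomial:
x^2 - 14*x - 24500
Discriminant = (-14)^2 - 4*(-24500)
= 196 + 98000
= 98196

98196


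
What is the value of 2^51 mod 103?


p = 103 is prime and the exponent is (p-1)/2 = 51, so by Euler's criterion 2^51 = (2/103) = +1 or -1 mod 103.
Compute by square-and-multiply:
  51 = 32 + 16 + 2 + 1 (binary 110011)
  Repeated squaring mod 103: 2^1 = 2, 2^2 = 4, 2^4 = 16, 2^8 = 50, 2^16 = 28, 2^32 = 63
  2^51 = 2^32 * 2^16 * 2^2 * 2^1 = 63 * 28 * 4 * 2 mod 103
    63 * 28 = 1764 = 13 mod 103
    13 * 4 = 52 = 52 mod 103
    52 * 2 = 104 = 1 mod 103
  2^51 = 1 mod 103
Result 1: 2 is a quadratic residue mod 103.
2^51 mod 103 = 1

1


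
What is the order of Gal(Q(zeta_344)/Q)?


|Gal(Q(zeta_344)/Q)| = phi(344)
= 168

168


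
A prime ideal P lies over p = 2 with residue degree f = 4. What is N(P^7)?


N(P^a) = p^(a*f)
= 2^(7*4)
= 2^28
= 268435456

268435456


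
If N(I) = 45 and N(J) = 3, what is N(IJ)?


N(IJ) = N(I) * N(J)
= 45 * 3
= 135

135


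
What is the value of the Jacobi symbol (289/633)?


Compute (289/633) via quadratic reciprocity:
  reciprocity: (289/633) -> +(633/289)
  reduce: (55/289)
  reciprocity: (55/289) -> +(289/55)
  reduce: (14/55)
  pull out 2: (2/55) = +1  (since 55 mod 8 = 7)
  reciprocity: (7/55) -> -(55/7)
  reduce: (6/7)
  pull out 2: (2/7) = +1  (since 7 mod 8 = 7)
  reciprocity: (3/7) -> -(7/3)
  reduce: (1/3)
  (1/3) = 1
Product of signs = 1

1


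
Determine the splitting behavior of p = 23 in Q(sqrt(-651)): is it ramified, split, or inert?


K = Q(sqrt(-651)). Since d mod 4 = 1, disc(K) = -651.
Check p | disc: -651 mod 23 = 16.
p does not divide disc. Compute Legendre symbol (d/p):
16^((23-1)/2) mod 23 = 1
(d/p) = 1, so p splits: (p) = P*P' with e=1, f=1, g=2.
Therefore p is split.

split


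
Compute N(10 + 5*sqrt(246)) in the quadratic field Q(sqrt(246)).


N(a + b*sqrt(d)) = a^2 - d*b^2
= (10)^2 - (246)*(5)^2
= 100 - 6150
= -6050

-6050


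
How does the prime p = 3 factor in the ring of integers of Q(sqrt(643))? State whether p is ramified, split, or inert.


K = Q(sqrt(643)). Since d mod 4 = 3, disc(K) = 2572.
Check p | disc: 2572 mod 3 = 1.
p does not divide disc. Compute Legendre symbol (d/p):
1^((3-1)/2) mod 3 = 1
(d/p) = 1, so p splits: (p) = P*P' with e=1, f=1, g=2.
Therefore p is split.

split


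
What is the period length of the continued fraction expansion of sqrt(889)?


Run the CF algorithm for sqrt(889).
a_0 = floor(sqrt(889)) = 29; set m_0=0, q_0=1.
Recurrence: m' = q*a - m,  q' = (d - m'^2)/q,  a' = floor((a_0 + m')/q').
  step 1: m=29, q=48, a=1
  step 2: m=19, q=11, a=4
  step 3: m=25, q=24, a=2
  step 4: m=23, q=15, a=3
  step 5: m=22, q=27, a=1
  step 6: m=5, q=32, a=1
  step 7: m=27, q=5, a=11
  step 8: m=28, q=21, a=2
  step 9: m=14, q=33, a=1
  step 10: m=19, q=16, a=3
  step 11: m=29, q=3, a=19
  step 12: m=28, q=35, a=1
  step 13: m=7, q=24, a=1
  step 14: m=17, q=25, a=1
  step 15: m=8, q=33, a=1
  step 16: m=25, q=8, a=6
  step 17: m=23, q=45, a=1
  step 18: m=22, q=9, a=5
  step 19: m=23, q=40, a=1
  step 20: m=17, q=15, a=3
  step 21: m=28, q=7, a=8
  step 22: m=28, q=15, a=3
  step 23: m=17, q=40, a=1
  step 24: m=23, q=9, a=5
  step 25: m=22, q=45, a=1
  step 26: m=23, q=8, a=6
  step 27: m=25, q=33, a=1
  step 28: m=8, q=25, a=1
  step 29: m=17, q=24, a=1
  step 30: m=7, q=35, a=1
  step 31: m=28, q=3, a=19
  step 32: m=29, q=16, a=3
  step 33: m=19, q=33, a=1
  step 34: m=14, q=21, a=2
  step 35: m=28, q=5, a=11
  step 36: m=27, q=32, a=1
  step 37: m=5, q=27, a=1
  step 38: m=22, q=15, a=3
  step 39: m=23, q=24, a=2
  step 40: m=25, q=11, a=4
  step 41: m=19, q=48, a=1
  step 42: m=29, q=1, a=58
a_42 = 2*a_0 = 58, so the period closes here.
sqrt(889) = [29; 1, 4, 2, 3, 1, 1, 11, 2, 1, 3, 19, 1, 1, 1, 1, 6, 1, 5, 1, 3, 8, 3, 1, 5, 1, 6, 1, 1, 1, 1, 19, 3, 1, 2, 11, 1, 1, 3, 2, 4, 1, 58]
Period length = 42

42


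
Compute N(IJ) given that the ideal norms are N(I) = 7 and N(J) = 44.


N(IJ) = N(I) * N(J)
= 7 * 44
= 308

308


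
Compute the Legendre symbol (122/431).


p = 431 is prime, so compute (122/431) with the reciprocity algorithm (Jacobi-symbol steps: pull out 2s via (2/n), flip via reciprocity, reduce):
  pull out 2: (2/431) = +1  (since 431 mod 8 = 7)
  reciprocity: (61/431) -> +(431/61)
  reduce: (4/61)
  pull out 2: (2/61) = -1  (since 61 mod 8 = 5)
  pull out 2: (2/61) = -1  (since 61 mod 8 = 5)
  (1/61) = 1
Product of signs = 1
(122/431) = 1

1


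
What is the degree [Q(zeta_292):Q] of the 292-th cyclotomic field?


The degree equals Euler's totient phi(292).
292 = 2^2 * 73
phi(292) = 144

144


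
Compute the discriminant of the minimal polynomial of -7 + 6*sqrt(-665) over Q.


The element -7 + 6*sqrt(-665) has minimal polynomial:
x^2 + 14*x + 23989
Discriminant = (14)^2 - 4*(23989)
= 196 - 95956
= -95760

-95760


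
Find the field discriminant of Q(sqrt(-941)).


For K = Q(sqrt(d)) with d squarefree: disc(K) = d if d = 1 mod 4, and disc(K) = 4d if d = 2 or 3 mod 4.
Here d = -941, and d mod 4 = 3.
d = 3 mod 4, not 1 (O_K = Z[sqrt(d)]), so disc(K) = 4d = 4 * (-941) = -3764

-3764


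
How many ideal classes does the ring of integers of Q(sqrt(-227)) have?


K = Q(sqrt(-227)). d mod 4 = 1, so D = disc(K) = d = -227
h(K) equals the number of primitive reduced positive-definite forms (a, b, c) = a*x^2 + b*x*y + c*y^2 with b^2 - 4ac = D,
where reduced means |b| <= a <= c, with b >= 0 whenever |b| = a or a = c, and primitive means gcd(a, b, c) = 1.
Reduced forces 3a^2 <= |D| = 227, so 1 <= a <= 8; b must have the parity of D, and c = (b^2 - D)/(4a) must be an integer >= a.
Enumerate a = 1..8, b in [-a, a]:
  a=1: (1, 1, 57)  [1]
  a=2: none
  a=3: (3, -1, 19), (3, 1, 19)  [2]
  a=4..6: none
  a=7: (7, -5, 9), (7, 5, 9)  [2]
  a=8: none
Total reduced forms: 1 + 2 + 2 = 5
h = 5

5


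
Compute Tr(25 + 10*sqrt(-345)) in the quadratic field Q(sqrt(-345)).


Tr(a + b*sqrt(d)) = (a + b*sqrt(d)) + (a - b*sqrt(d)) = 2a
= 2 * (25)
= 50

50


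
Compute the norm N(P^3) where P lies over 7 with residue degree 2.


N(P^a) = p^(a*f)
= 7^(3*2)
= 7^6
= 117649

117649


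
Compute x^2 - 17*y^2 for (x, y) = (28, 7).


x^2 - d*y^2
= 28^2 - 17*7^2
= 784 - 833
= -49

-49


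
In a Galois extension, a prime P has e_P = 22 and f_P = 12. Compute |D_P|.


|D_P| = e * f
= 22 * 12
= 264

264


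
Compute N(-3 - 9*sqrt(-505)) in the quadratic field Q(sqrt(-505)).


N(a + b*sqrt(d)) = a^2 - d*b^2
= (-3)^2 - (-505)*(-9)^2
= 9 + 40905
= 40914

40914


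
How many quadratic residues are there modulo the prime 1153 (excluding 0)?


For prime p, the number of non-zero quadratic residues is (p-1)/2.
= (1153-1)/2
= 576

576


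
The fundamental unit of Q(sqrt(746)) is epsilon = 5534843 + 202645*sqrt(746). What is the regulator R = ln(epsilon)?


epsilon = 5534843 + 202645*sqrt(746)
= 1.1070e+07
R = ln(1.1070e+07)
= 16.2197

16.2197


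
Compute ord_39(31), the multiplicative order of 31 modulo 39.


We want ord_39(31), the smallest k >= 1 with 31^k = 1 mod 39.
n = 39 = 3 * 13, phi(39) = 24; the order divides phi(n).
Divisors of 24: 1, 2, 3, 4, 6, 8, 12, 24
Repeated squaring mod 39: 31^1 = 31, 31^2 = 25, 31^4 = 1, 31^8 = 1, 31^16 = 1
Test divisors in increasing order:
  k=1: 31^1 = 31 mod 39
  k=2: 31^2 = 25 mod 39
  k=3: 31^3 = 25 * 31 = 34 mod 39
  k=4: 31^4 = 1 mod 39  <- first divisor giving 1
Order = 4

4


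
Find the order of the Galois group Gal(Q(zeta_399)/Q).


|Gal(Q(zeta_399)/Q)| = phi(399)
= 216

216


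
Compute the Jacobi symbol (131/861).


Compute (131/861) via quadratic reciprocity:
  reciprocity: (131/861) -> +(861/131)
  reduce: (75/131)
  reciprocity: (75/131) -> -(131/75)
  reduce: (56/75)
  pull out 2: (2/75) = -1  (since 75 mod 8 = 3)
  pull out 2: (2/75) = -1  (since 75 mod 8 = 3)
  pull out 2: (2/75) = -1  (since 75 mod 8 = 3)
  reciprocity: (7/75) -> -(75/7)
  reduce: (5/7)
  reciprocity: (5/7) -> +(7/5)
  reduce: (2/5)
  pull out 2: (2/5) = -1  (since 5 mod 8 = 5)
  (1/5) = 1
Product of signs = 1

1


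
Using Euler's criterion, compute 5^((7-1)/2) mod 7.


p = 7 is prime and the exponent is (p-1)/2 = 3, so by Euler's criterion 5^3 = (5/7) = +1 or -1 mod 7.
Compute by square-and-multiply:
  3 = 2 + 1 (binary 11)
  Repeated squaring mod 7: 5^1 = 5, 5^2 = 4
  5^3 = 5^2 * 5^1 = 4 * 5 mod 7
    4 * 5 = 20 = 6 mod 7
  5^3 = 6 mod 7
Result 6 = p - 1 = -1 mod 7: 5 is a quadratic non-residue mod 7. As a residue in [0, p-1] the value is 6.
5^3 mod 7 = 6

6


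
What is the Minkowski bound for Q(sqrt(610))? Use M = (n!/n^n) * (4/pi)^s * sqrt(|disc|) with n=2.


d = 610, d mod 4 = 2, so disc(K) = 4d = 2440; |disc(K)| = 2440
Real quadratic field, so n = 2, s = r2 = 0, r1 = 2
M = (n!/n^n) * (4/pi)^s * sqrt(|disc(K)|) = (2!/2^2) * (4/pi)^0 * sqrt(2440)
= 0.5 * 1.000000 * 49.396356
= 24.6982

24.6982


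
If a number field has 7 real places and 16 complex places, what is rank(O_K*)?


By Dirichlet's unit theorem:
rank = r1 + r2 - 1
= 7 + 16 - 1
= 22

22


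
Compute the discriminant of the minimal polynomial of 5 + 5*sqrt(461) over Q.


The element 5 + 5*sqrt(461) has minimal polynomial:
x^2 - 10*x - 11500
Discriminant = (-10)^2 - 4*(-11500)
= 100 + 46000
= 46100

46100


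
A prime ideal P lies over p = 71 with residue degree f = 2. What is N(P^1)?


N(P^a) = p^(a*f)
= 71^(1*2)
= 71^2
= 5041

5041


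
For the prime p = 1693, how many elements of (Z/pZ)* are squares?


For prime p, the number of non-zero quadratic residues is (p-1)/2.
= (1693-1)/2
= 846

846


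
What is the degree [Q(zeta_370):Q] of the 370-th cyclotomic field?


The degree equals Euler's totient phi(370).
370 = 2 * 5 * 37
phi(370) = 144

144


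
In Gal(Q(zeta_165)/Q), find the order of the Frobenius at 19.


The Frobenius at p in Gal(Q(zeta_n)/Q) = (Z/nZ)* is the class of p, so its order is ord_165(19), the smallest k >= 1 with 19^k = 1 mod 165.
n = 165 = 3 * 5 * 11, phi(165) = 80; the order divides phi(n).
Divisors of 80: 1, 2, 4, 5, 8, 10, 16, 20, 40, 80
Repeated squaring mod 165: 19^1 = 19, 19^2 = 31, 19^4 = 136, 19^8 = 16, 19^16 = 91, 19^32 = 31, 19^64 = 136
Test divisors in increasing order:
  k=1: 19^1 = 19 mod 165
  k=2: 19^2 = 31 mod 165
  k=4: 19^4 = 136 mod 165
  k=5: 19^5 = 136 * 19 = 109 mod 165
  k=8: 19^8 = 16 mod 165
  k=10: 19^10 = 16 * 31 = 1 mod 165  <- first divisor giving 1
Order = 10

10


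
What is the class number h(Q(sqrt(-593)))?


K = Q(sqrt(-593)). d mod 4 = 3, so D = disc(K) = 4d = -2372
h(K) equals the number of primitive reduced positive-definite forms (a, b, c) = a*x^2 + b*x*y + c*y^2 with b^2 - 4ac = D,
where reduced means |b| <= a <= c, with b >= 0 whenever |b| = a or a = c, and primitive means gcd(a, b, c) = 1.
Reduced forces 3a^2 <= |D| = 2372, so 1 <= a <= 28; b must have the parity of D, and c = (b^2 - D)/(4a) must be an integer >= a.
Enumerate a = 1..28, b in [-a, a]:
  a=1: (1, 0, 593)  [1]
  a=2: (2, 2, 297)  [1]
  a=3: (3, -2, 198), (3, 2, 198)  [2]
  a=4..5: none
  a=6: (6, -2, 99), (6, 2, 99)  [2]
  a=7: (7, -6, 86), (7, 6, 86)  [2]
  a=8: none
  a=9: (9, -2, 66), (9, 2, 66)  [2]
  a=10: none
  a=11: (11, -2, 54), (11, 2, 54)  [2]
  a=12..13: none
  a=14: (14, -6, 43), (14, 6, 43)  [2]
  a=15..16: none
  a=17: (17, -12, 37), (17, 12, 37)  [2]
  a=18: (18, -2, 33), (18, 2, 33)  [2]
  a=19..20: none
  a=21: (21, -20, 33), (21, -8, 29), (21, 8, 29), (21, 20, 33)  [4]
  a=22: (22, -2, 27), (22, 2, 27)  [2]
  a=23..28: none
Total reduced forms: 1 + 1 + 2 + 2 + 2 + 2 + 2 + 2 + 2 + 2 + 4 + 2 = 24
h = 24

24


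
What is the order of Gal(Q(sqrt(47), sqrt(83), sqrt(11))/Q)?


The 3 square roots of distinct primes are multiplicatively independent over Q,
so [K:Q] = 2^3 and Gal(K/Q) is isomorphic to (Z/2Z)^3.
|Gal| = 2^3 = 8

8


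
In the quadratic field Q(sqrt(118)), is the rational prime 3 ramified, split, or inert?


K = Q(sqrt(118)). Since d mod 4 = 2, disc(K) = 472.
Check p | disc: 472 mod 3 = 1.
p does not divide disc. Compute Legendre symbol (d/p):
1^((3-1)/2) mod 3 = 1
(d/p) = 1, so p splits: (p) = P*P' with e=1, f=1, g=2.
Therefore p is split.

split


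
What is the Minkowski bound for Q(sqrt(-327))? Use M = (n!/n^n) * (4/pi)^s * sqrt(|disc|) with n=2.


d = -327, d mod 4 = 1, so disc(K) = d = -327; |disc(K)| = 327
Imaginary quadratic field, so n = 2, s = r2 = 1, r1 = 0
M = (n!/n^n) * (4/pi)^s * sqrt(|disc(K)|) = (2!/2^2) * (4/pi)^1 * sqrt(327)
= 0.5 * 1.273240 * 18.083141
= 11.5121

11.5121


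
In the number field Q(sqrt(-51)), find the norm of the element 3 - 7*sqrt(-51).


N(a + b*sqrt(d)) = a^2 - d*b^2
= (3)^2 - (-51)*(-7)^2
= 9 + 2499
= 2508

2508


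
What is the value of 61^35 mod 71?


p = 71 is prime and the exponent is (p-1)/2 = 35, so by Euler's criterion 61^35 = (61/71) = +1 or -1 mod 71.
Compute by square-and-multiply:
  35 = 32 + 2 + 1 (binary 100011)
  Repeated squaring mod 71: 61^1 = 61, 61^2 = 29, 61^4 = 60, 61^8 = 50, 61^16 = 15, 61^32 = 12
  61^35 = 61^32 * 61^2 * 61^1 = 12 * 29 * 61 mod 71
    12 * 29 = 348 = 64 mod 71
    64 * 61 = 3904 = 70 mod 71
  61^35 = 70 mod 71
Result 70 = p - 1 = -1 mod 71: 61 is a quadratic non-residue mod 71. As a residue in [0, p-1] the value is 70.
61^35 mod 71 = 70

70


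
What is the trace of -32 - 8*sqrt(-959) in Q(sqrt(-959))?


Tr(a + b*sqrt(d)) = (a + b*sqrt(d)) + (a - b*sqrt(d)) = 2a
= 2 * (-32)
= -64

-64


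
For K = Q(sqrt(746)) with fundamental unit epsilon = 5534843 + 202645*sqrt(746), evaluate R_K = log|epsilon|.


epsilon = 5534843 + 202645*sqrt(746)
= 1.1070e+07
R = ln(1.1070e+07)
= 16.2197

16.2197


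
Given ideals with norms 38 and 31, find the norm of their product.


N(IJ) = N(I) * N(J)
= 38 * 31
= 1178

1178


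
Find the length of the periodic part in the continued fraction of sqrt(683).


Run the CF algorithm for sqrt(683).
a_0 = floor(sqrt(683)) = 26; set m_0=0, q_0=1.
Recurrence: m' = q*a - m,  q' = (d - m'^2)/q,  a' = floor((a_0 + m')/q').
  step 1: m=26, q=7, a=7
  step 2: m=23, q=22, a=2
  step 3: m=21, q=11, a=4
  step 4: m=23, q=14, a=3
  step 5: m=19, q=23, a=1
  step 6: m=4, q=29, a=1
  step 7: m=25, q=2, a=25
  step 8: m=25, q=29, a=1
  step 9: m=4, q=23, a=1
  step 10: m=19, q=14, a=3
  step 11: m=23, q=11, a=4
  step 12: m=21, q=22, a=2
  step 13: m=23, q=7, a=7
  step 14: m=26, q=1, a=52
a_14 = 2*a_0 = 52, so the period closes here.
sqrt(683) = [26; 7, 2, 4, 3, 1, 1, 25, 1, 1, 3, 4, 2, 7, 52]
Period length = 14

14


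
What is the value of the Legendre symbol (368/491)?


p = 491 is prime, so compute (368/491) with the reciprocity algorithm (Jacobi-symbol steps: pull out 2s via (2/n), flip via reciprocity, reduce):
  pull out 2: (2/491) = -1  (since 491 mod 8 = 3)
  pull out 2: (2/491) = -1  (since 491 mod 8 = 3)
  pull out 2: (2/491) = -1  (since 491 mod 8 = 3)
  pull out 2: (2/491) = -1  (since 491 mod 8 = 3)
  reciprocity: (23/491) -> -(491/23)
  reduce: (8/23)
  pull out 2: (2/23) = +1  (since 23 mod 8 = 7)
  pull out 2: (2/23) = +1  (since 23 mod 8 = 7)
  pull out 2: (2/23) = +1  (since 23 mod 8 = 7)
  (1/23) = 1
Product of signs = -1
(368/491) = -1

-1


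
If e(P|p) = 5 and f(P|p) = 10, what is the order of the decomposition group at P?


|D_P| = e * f
= 5 * 10
= 50

50


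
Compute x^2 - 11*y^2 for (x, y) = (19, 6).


x^2 - d*y^2
= 19^2 - 11*6^2
= 361 - 396
= -35

-35


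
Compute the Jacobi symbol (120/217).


Compute (120/217) via quadratic reciprocity:
  pull out 2: (2/217) = +1  (since 217 mod 8 = 1)
  pull out 2: (2/217) = +1  (since 217 mod 8 = 1)
  pull out 2: (2/217) = +1  (since 217 mod 8 = 1)
  reciprocity: (15/217) -> +(217/15)
  reduce: (7/15)
  reciprocity: (7/15) -> -(15/7)
  reduce: (1/7)
  (1/7) = 1
Product of signs = -1

-1


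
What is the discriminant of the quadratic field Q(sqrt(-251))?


For K = Q(sqrt(d)) with d squarefree: disc(K) = d if d = 1 mod 4, and disc(K) = 4d if d = 2 or 3 mod 4.
Here d = -251, and d mod 4 = 1.
d = 1 mod 4 (O_K = Z[(1+sqrt(d))/2]), so disc(K) = d = -251

-251


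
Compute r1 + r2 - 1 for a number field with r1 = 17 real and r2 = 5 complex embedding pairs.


By Dirichlet's unit theorem:
rank = r1 + r2 - 1
= 17 + 5 - 1
= 21

21


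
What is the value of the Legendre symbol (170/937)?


p = 937 is prime, so compute (170/937) with the reciprocity algorithm (Jacobi-symbol steps: pull out 2s via (2/n), flip via reciprocity, reduce):
  pull out 2: (2/937) = +1  (since 937 mod 8 = 1)
  reciprocity: (85/937) -> +(937/85)
  reduce: (2/85)
  pull out 2: (2/85) = -1  (since 85 mod 8 = 5)
  (1/85) = 1
Product of signs = -1
(170/937) = -1

-1


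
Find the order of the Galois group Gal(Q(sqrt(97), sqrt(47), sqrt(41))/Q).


The 3 square roots of distinct primes are multiplicatively independent over Q,
so [K:Q] = 2^3 and Gal(K/Q) is isomorphic to (Z/2Z)^3.
|Gal| = 2^3 = 8

8


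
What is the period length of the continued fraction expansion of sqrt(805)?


Run the CF algorithm for sqrt(805).
a_0 = floor(sqrt(805)) = 28; set m_0=0, q_0=1.
Recurrence: m' = q*a - m,  q' = (d - m'^2)/q,  a' = floor((a_0 + m')/q').
  step 1: m=28, q=21, a=2
  step 2: m=14, q=29, a=1
  step 3: m=15, q=20, a=2
  step 4: m=25, q=9, a=5
  step 5: m=20, q=45, a=1
  step 6: m=25, q=4, a=13
  step 7: m=27, q=19, a=2
  step 8: m=11, q=36, a=1
  step 9: m=25, q=5, a=10
  step 10: m=25, q=36, a=1
  step 11: m=11, q=19, a=2
  step 12: m=27, q=4, a=13
  step 13: m=25, q=45, a=1
  step 14: m=20, q=9, a=5
  step 15: m=25, q=20, a=2
  step 16: m=15, q=29, a=1
  step 17: m=14, q=21, a=2
  step 18: m=28, q=1, a=56
a_18 = 2*a_0 = 56, so the period closes here.
sqrt(805) = [28; 2, 1, 2, 5, 1, 13, 2, 1, 10, 1, 2, 13, 1, 5, 2, 1, 2, 56]
Period length = 18

18


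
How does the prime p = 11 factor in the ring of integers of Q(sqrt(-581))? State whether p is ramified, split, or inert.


K = Q(sqrt(-581)). Since d mod 4 = 3, disc(K) = -2324.
Check p | disc: -2324 mod 11 = 8.
p does not divide disc. Compute Legendre symbol (d/p):
2^((11-1)/2) mod 11 = -1
(d/p) = -1, so p is inert: (p) stays prime with e=1, f=2, g=1.
Therefore p is inert.

inert


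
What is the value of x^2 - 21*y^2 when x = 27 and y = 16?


x^2 - d*y^2
= 27^2 - 21*16^2
= 729 - 5376
= -4647

-4647


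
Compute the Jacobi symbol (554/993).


Compute (554/993) via quadratic reciprocity:
  pull out 2: (2/993) = +1  (since 993 mod 8 = 1)
  reciprocity: (277/993) -> +(993/277)
  reduce: (162/277)
  pull out 2: (2/277) = -1  (since 277 mod 8 = 5)
  reciprocity: (81/277) -> +(277/81)
  reduce: (34/81)
  pull out 2: (2/81) = +1  (since 81 mod 8 = 1)
  reciprocity: (17/81) -> +(81/17)
  reduce: (13/17)
  reciprocity: (13/17) -> +(17/13)
  reduce: (4/13)
  pull out 2: (2/13) = -1  (since 13 mod 8 = 5)
  pull out 2: (2/13) = -1  (since 13 mod 8 = 5)
  (1/13) = 1
Product of signs = -1

-1


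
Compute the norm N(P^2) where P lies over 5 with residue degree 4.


N(P^a) = p^(a*f)
= 5^(2*4)
= 5^8
= 390625

390625


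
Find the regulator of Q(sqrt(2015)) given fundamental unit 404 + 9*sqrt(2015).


epsilon = 404 + 9*sqrt(2015)
= 807.9988
R = ln(807.9988)
= 6.6946

6.6946


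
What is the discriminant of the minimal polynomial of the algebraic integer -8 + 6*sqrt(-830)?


The element -8 + 6*sqrt(-830) has minimal polynomial:
x^2 + 16*x + 29944
Discriminant = (16)^2 - 4*(29944)
= 256 - 119776
= -119520

-119520


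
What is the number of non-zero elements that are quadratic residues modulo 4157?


For prime p, the number of non-zero quadratic residues is (p-1)/2.
= (4157-1)/2
= 2078

2078


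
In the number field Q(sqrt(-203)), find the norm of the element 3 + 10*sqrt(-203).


N(a + b*sqrt(d)) = a^2 - d*b^2
= (3)^2 - (-203)*(10)^2
= 9 + 20300
= 20309

20309


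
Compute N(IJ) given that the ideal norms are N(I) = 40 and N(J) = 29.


N(IJ) = N(I) * N(J)
= 40 * 29
= 1160

1160


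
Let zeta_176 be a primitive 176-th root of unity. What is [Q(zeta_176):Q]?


The degree equals Euler's totient phi(176).
176 = 2^4 * 11
phi(176) = 80

80


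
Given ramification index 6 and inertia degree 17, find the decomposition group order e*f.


|D_P| = e * f
= 6 * 17
= 102

102


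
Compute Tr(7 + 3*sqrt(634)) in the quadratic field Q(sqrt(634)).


Tr(a + b*sqrt(d)) = (a + b*sqrt(d)) + (a - b*sqrt(d)) = 2a
= 2 * (7)
= 14

14


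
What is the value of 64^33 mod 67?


p = 67 is prime and the exponent is (p-1)/2 = 33, so by Euler's criterion 64^33 = (64/67) = +1 or -1 mod 67.
Compute by square-and-multiply:
  33 = 32 + 1 (binary 100001)
  Repeated squaring mod 67: 64^1 = 64, 64^2 = 9, 64^4 = 14, 64^8 = 62, 64^16 = 25, 64^32 = 22
  64^33 = 64^32 * 64^1 = 22 * 64 mod 67
    22 * 64 = 1408 = 1 mod 67
  64^33 = 1 mod 67
Result 1: 64 is a quadratic residue mod 67.
64^33 mod 67 = 1

1


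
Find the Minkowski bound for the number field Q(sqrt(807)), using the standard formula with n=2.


d = 807, d mod 4 = 3, so disc(K) = 4d = 3228; |disc(K)| = 3228
Real quadratic field, so n = 2, s = r2 = 0, r1 = 2
M = (n!/n^n) * (4/pi)^s * sqrt(|disc(K)|) = (2!/2^2) * (4/pi)^0 * sqrt(3228)
= 0.5 * 1.000000 * 56.815491
= 28.4077

28.4077


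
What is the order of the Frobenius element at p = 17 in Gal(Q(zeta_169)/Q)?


The Frobenius at p in Gal(Q(zeta_n)/Q) = (Z/nZ)* is the class of p, so its order is ord_169(17), the smallest k >= 1 with 17^k = 1 mod 169.
n = 169 = 13^2, phi(169) = 156; the order divides phi(n).
Divisors of 156: 1, 2, 3, 4, 6, 12, 13, 26, 39, 52, 78, 156
Repeated squaring mod 169: 17^1 = 17, 17^2 = 120, 17^4 = 35, 17^8 = 42, 17^16 = 74, 17^32 = 68, 17^64 = 61, 17^128 = 3
Test divisors in increasing order:
  k=1: 17^1 = 17 mod 169
  k=2: 17^2 = 120 mod 169
  k=3: 17^3 = 120 * 17 = 12 mod 169
  k=4: 17^4 = 35 mod 169
  k=6: 17^6 = 35 * 120 = 144 mod 169
  k=12: 17^12 = 42 * 35 = 118 mod 169
  k=13: 17^13 = 42 * 35 * 17 = 147 mod 169
  k=26: 17^26 = 74 * 42 * 120 = 146 mod 169
  k=39: 17^39 = 68 * 35 * 120 * 17 = 168 mod 169
  k=52: 17^52 = 68 * 74 * 35 = 22 mod 169
  k=78: 17^78 = 61 * 42 * 35 * 120 = 1 mod 169  <- first divisor giving 1
Order = 78

78


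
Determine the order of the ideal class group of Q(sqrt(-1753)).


K = Q(sqrt(-1753)). d mod 4 = 3, so D = disc(K) = 4d = -7012
h(K) equals the number of primitive reduced positive-definite forms (a, b, c) = a*x^2 + b*x*y + c*y^2 with b^2 - 4ac = D,
where reduced means |b| <= a <= c, with b >= 0 whenever |b| = a or a = c, and primitive means gcd(a, b, c) = 1.
Reduced forces 3a^2 <= |D| = 7012, so 1 <= a <= 48; b must have the parity of D, and c = (b^2 - D)/(4a) must be an integer >= a.
Enumerate a = 1..48, b in [-a, a]:
  a=1: (1, 0, 1753)  [1]
  a=2: (2, 2, 877)  [1]
  a=3..6: none
  a=7: (7, -4, 251), (7, 4, 251)  [2]
  a=8..13: none
  a=14: (14, -10, 127), (14, 10, 127)  [2]
  a=15..16: none
  a=17: (17, -14, 106), (17, 14, 106)  [2]
  a=18..22: none
  a=23: (23, -16, 79), (23, 16, 79)  [2]
  a=24..28: none
  a=29: (29, -8, 61), (29, 8, 61)  [2]
  a=30: none
  a=31: (31, -26, 62), (31, 26, 62)  [2]
  a=32..33: none
  a=34: (34, -14, 53), (34, 14, 53)  [2]
  a=35..40: none
  a=41: (41, -32, 49), (41, 32, 49)  [2]
  a=42: none
  a=43: (43, -30, 46), (43, 30, 46)  [2]
  a=44..48: none
Total reduced forms: 1 + 1 + 2 + 2 + 2 + 2 + 2 + 2 + 2 + 2 + 2 = 20
h = 20

20


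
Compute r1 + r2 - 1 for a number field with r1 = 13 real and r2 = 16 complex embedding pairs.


By Dirichlet's unit theorem:
rank = r1 + r2 - 1
= 13 + 16 - 1
= 28

28


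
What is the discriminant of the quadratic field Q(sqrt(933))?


For K = Q(sqrt(d)) with d squarefree: disc(K) = d if d = 1 mod 4, and disc(K) = 4d if d = 2 or 3 mod 4.
Here d = 933, and d mod 4 = 1.
d = 1 mod 4 (O_K = Z[(1+sqrt(d))/2]), so disc(K) = d = 933

933


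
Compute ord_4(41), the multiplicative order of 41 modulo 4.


We want ord_4(41), the smallest k >= 1 with 41^k = 1 mod 4.
n = 4 = 2^2, phi(4) = 2; the order divides phi(n).
Divisors of 2: 1, 2
Repeated squaring mod 4: 41^1 = 1, 41^2 = 1
Test divisors in increasing order:
  k=1: 41^1 = 1 mod 4  <- first divisor giving 1
Order = 1

1


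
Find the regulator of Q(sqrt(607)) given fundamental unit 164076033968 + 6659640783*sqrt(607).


epsilon = 164076033968 + 6659640783*sqrt(607)
= 3.2815e+11
R = ln(3.2815e+11)
= 26.5167

26.5167


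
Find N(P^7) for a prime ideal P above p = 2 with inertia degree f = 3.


N(P^a) = p^(a*f)
= 2^(7*3)
= 2^21
= 2097152

2097152


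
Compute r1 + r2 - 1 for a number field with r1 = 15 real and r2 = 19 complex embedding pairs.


By Dirichlet's unit theorem:
rank = r1 + r2 - 1
= 15 + 19 - 1
= 33

33


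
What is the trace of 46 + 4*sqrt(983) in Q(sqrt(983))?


Tr(a + b*sqrt(d)) = (a + b*sqrt(d)) + (a - b*sqrt(d)) = 2a
= 2 * (46)
= 92

92


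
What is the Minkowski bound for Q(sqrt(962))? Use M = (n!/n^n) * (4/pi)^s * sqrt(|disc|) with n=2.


d = 962, d mod 4 = 2, so disc(K) = 4d = 3848; |disc(K)| = 3848
Real quadratic field, so n = 2, s = r2 = 0, r1 = 2
M = (n!/n^n) * (4/pi)^s * sqrt(|disc(K)|) = (2!/2^2) * (4/pi)^0 * sqrt(3848)
= 0.5 * 1.000000 * 62.032250
= 31.0161

31.0161


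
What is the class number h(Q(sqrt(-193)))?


K = Q(sqrt(-193)). d mod 4 = 3, so D = disc(K) = 4d = -772
h(K) equals the number of primitive reduced positive-definite forms (a, b, c) = a*x^2 + b*x*y + c*y^2 with b^2 - 4ac = D,
where reduced means |b| <= a <= c, with b >= 0 whenever |b| = a or a = c, and primitive means gcd(a, b, c) = 1.
Reduced forces 3a^2 <= |D| = 772, so 1 <= a <= 16; b must have the parity of D, and c = (b^2 - D)/(4a) must be an integer >= a.
Enumerate a = 1..16, b in [-a, a]:
  a=1: (1, 0, 193)  [1]
  a=2: (2, 2, 97)  [1]
  a=3..10: none
  a=11: (11, -8, 19), (11, 8, 19)  [2]
  a=12..16: none
Total reduced forms: 1 + 1 + 2 = 4
h = 4

4


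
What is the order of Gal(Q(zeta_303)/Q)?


|Gal(Q(zeta_303)/Q)| = phi(303)
= 200

200


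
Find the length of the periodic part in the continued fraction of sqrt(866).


Run the CF algorithm for sqrt(866).
a_0 = floor(sqrt(866)) = 29; set m_0=0, q_0=1.
Recurrence: m' = q*a - m,  q' = (d - m'^2)/q,  a' = floor((a_0 + m')/q').
  step 1: m=29, q=25, a=2
  step 2: m=21, q=17, a=2
  step 3: m=13, q=41, a=1
  step 4: m=28, q=2, a=28
  step 5: m=28, q=41, a=1
  step 6: m=13, q=17, a=2
  step 7: m=21, q=25, a=2
  step 8: m=29, q=1, a=58
a_8 = 2*a_0 = 58, so the period closes here.
sqrt(866) = [29; 2, 2, 1, 28, 1, 2, 2, 58]
Period length = 8

8


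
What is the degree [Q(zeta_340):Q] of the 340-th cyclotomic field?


The degree equals Euler's totient phi(340).
340 = 2^2 * 5 * 17
phi(340) = 128

128


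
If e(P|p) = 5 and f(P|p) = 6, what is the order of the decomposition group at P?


|D_P| = e * f
= 5 * 6
= 30

30


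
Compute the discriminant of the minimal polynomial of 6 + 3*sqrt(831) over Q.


The element 6 + 3*sqrt(831) has minimal polynomial:
x^2 - 12*x - 7443
Discriminant = (-12)^2 - 4*(-7443)
= 144 + 29772
= 29916

29916


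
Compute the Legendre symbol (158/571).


p = 571 is prime, so compute (158/571) with the reciprocity algorithm (Jacobi-symbol steps: pull out 2s via (2/n), flip via reciprocity, reduce):
  pull out 2: (2/571) = -1  (since 571 mod 8 = 3)
  reciprocity: (79/571) -> -(571/79)
  reduce: (18/79)
  pull out 2: (2/79) = +1  (since 79 mod 8 = 7)
  reciprocity: (9/79) -> +(79/9)
  reduce: (7/9)
  reciprocity: (7/9) -> +(9/7)
  reduce: (2/7)
  pull out 2: (2/7) = +1  (since 7 mod 8 = 7)
  (1/7) = 1
Product of signs = 1
(158/571) = 1

1


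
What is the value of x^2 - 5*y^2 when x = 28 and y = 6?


x^2 - d*y^2
= 28^2 - 5*6^2
= 784 - 180
= 604

604


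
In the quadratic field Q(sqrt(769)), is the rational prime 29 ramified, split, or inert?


K = Q(sqrt(769)). Since d mod 4 = 1, disc(K) = 769.
Check p | disc: 769 mod 29 = 15.
p does not divide disc. Compute Legendre symbol (d/p):
15^((29-1)/2) mod 29 = -1
(d/p) = -1, so p is inert: (p) stays prime with e=1, f=2, g=1.
Therefore p is inert.

inert


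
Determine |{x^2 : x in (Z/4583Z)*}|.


For prime p, the number of non-zero quadratic residues is (p-1)/2.
= (4583-1)/2
= 2291

2291


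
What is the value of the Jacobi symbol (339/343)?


Compute (339/343) via quadratic reciprocity:
  reciprocity: (339/343) -> -(343/339)
  reduce: (4/339)
  pull out 2: (2/339) = -1  (since 339 mod 8 = 3)
  pull out 2: (2/339) = -1  (since 339 mod 8 = 3)
  (1/339) = 1
Product of signs = -1

-1


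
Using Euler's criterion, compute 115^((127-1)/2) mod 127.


p = 127 is prime and the exponent is (p-1)/2 = 63, so by Euler's criterion 115^63 = (115/127) = +1 or -1 mod 127.
Compute by square-and-multiply:
  63 = 32 + 16 + 8 + 4 + 2 + 1 (binary 111111)
  Repeated squaring mod 127: 115^1 = 115, 115^2 = 17, 115^4 = 35, 115^8 = 82, 115^16 = 120, 115^32 = 49
  115^63 = 115^32 * 115^16 * 115^8 * 115^4 * 115^2 * 115^1 = 49 * 120 * 82 * 35 * 17 * 115 mod 127
    49 * 120 = 5880 = 38 mod 127
    38 * 82 = 3116 = 68 mod 127
    68 * 35 = 2380 = 94 mod 127
    94 * 17 = 1598 = 74 mod 127
    74 * 115 = 8510 = 1 mod 127
  115^63 = 1 mod 127
Result 1: 115 is a quadratic residue mod 127.
115^63 mod 127 = 1

1


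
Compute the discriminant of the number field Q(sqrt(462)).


For K = Q(sqrt(d)) with d squarefree: disc(K) = d if d = 1 mod 4, and disc(K) = 4d if d = 2 or 3 mod 4.
Here d = 462, and d mod 4 = 2.
d = 2 mod 4, not 1 (O_K = Z[sqrt(d)]), so disc(K) = 4d = 4 * (462) = 1848

1848


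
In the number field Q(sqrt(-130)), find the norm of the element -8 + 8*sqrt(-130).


N(a + b*sqrt(d)) = a^2 - d*b^2
= (-8)^2 - (-130)*(8)^2
= 64 + 8320
= 8384

8384


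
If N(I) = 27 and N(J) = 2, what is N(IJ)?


N(IJ) = N(I) * N(J)
= 27 * 2
= 54

54


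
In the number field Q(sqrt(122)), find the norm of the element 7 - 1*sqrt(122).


N(a + b*sqrt(d)) = a^2 - d*b^2
= (7)^2 - (122)*(-1)^2
= 49 - 122
= -73

-73


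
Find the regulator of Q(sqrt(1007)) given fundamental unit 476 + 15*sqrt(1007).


epsilon = 476 + 15*sqrt(1007)
= 951.9989
R = ln(951.9989)
= 6.8586

6.8586


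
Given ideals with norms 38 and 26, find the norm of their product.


N(IJ) = N(I) * N(J)
= 38 * 26
= 988

988


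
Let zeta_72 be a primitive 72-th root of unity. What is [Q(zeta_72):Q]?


The degree equals Euler's totient phi(72).
72 = 2^3 * 3^2
phi(72) = 24

24


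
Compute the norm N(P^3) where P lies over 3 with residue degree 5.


N(P^a) = p^(a*f)
= 3^(3*5)
= 3^15
= 14348907

14348907


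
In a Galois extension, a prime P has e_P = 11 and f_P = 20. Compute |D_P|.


|D_P| = e * f
= 11 * 20
= 220

220


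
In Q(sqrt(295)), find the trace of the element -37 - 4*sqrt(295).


Tr(a + b*sqrt(d)) = (a + b*sqrt(d)) + (a - b*sqrt(d)) = 2a
= 2 * (-37)
= -74

-74


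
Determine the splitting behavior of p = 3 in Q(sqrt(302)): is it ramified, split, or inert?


K = Q(sqrt(302)). Since d mod 4 = 2, disc(K) = 1208.
Check p | disc: 1208 mod 3 = 2.
p does not divide disc. Compute Legendre symbol (d/p):
2^((3-1)/2) mod 3 = -1
(d/p) = -1, so p is inert: (p) stays prime with e=1, f=2, g=1.
Therefore p is inert.

inert


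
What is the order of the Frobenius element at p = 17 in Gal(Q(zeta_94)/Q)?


The Frobenius at p in Gal(Q(zeta_n)/Q) = (Z/nZ)* is the class of p, so its order is ord_94(17), the smallest k >= 1 with 17^k = 1 mod 94.
n = 94 = 2 * 47, phi(94) = 46; the order divides phi(n).
Divisors of 46: 1, 2, 23, 46
Repeated squaring mod 94: 17^1 = 17, 17^2 = 7, 17^4 = 49, 17^8 = 51, 17^16 = 63, 17^32 = 21
Test divisors in increasing order:
  k=1: 17^1 = 17 mod 94
  k=2: 17^2 = 7 mod 94
  k=23: 17^23 = 63 * 49 * 7 * 17 = 1 mod 94  <- first divisor giving 1
Order = 23

23


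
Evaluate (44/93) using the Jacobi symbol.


Compute (44/93) via quadratic reciprocity:
  pull out 2: (2/93) = -1  (since 93 mod 8 = 5)
  pull out 2: (2/93) = -1  (since 93 mod 8 = 5)
  reciprocity: (11/93) -> +(93/11)
  reduce: (5/11)
  reciprocity: (5/11) -> +(11/5)
  reduce: (1/5)
  (1/5) = 1
Product of signs = 1

1


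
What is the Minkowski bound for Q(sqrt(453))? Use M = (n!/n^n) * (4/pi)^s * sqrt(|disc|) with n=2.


d = 453, d mod 4 = 1, so disc(K) = d = 453; |disc(K)| = 453
Real quadratic field, so n = 2, s = r2 = 0, r1 = 2
M = (n!/n^n) * (4/pi)^s * sqrt(|disc(K)|) = (2!/2^2) * (4/pi)^0 * sqrt(453)
= 0.5 * 1.000000 * 21.283797
= 10.6419

10.6419


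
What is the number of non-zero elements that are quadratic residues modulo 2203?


For prime p, the number of non-zero quadratic residues is (p-1)/2.
= (2203-1)/2
= 1101

1101


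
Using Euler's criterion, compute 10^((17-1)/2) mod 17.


p = 17 is prime and the exponent is (p-1)/2 = 8, so by Euler's criterion 10^8 = (10/17) = +1 or -1 mod 17.
Compute by square-and-multiply:
  8 = 8 (binary 1000)
  Repeated squaring mod 17: 10^1 = 10, 10^2 = 15, 10^4 = 4, 10^8 = 16
  10^8 = 16 mod 17
Result 16 = p - 1 = -1 mod 17: 10 is a quadratic non-residue mod 17. As a residue in [0, p-1] the value is 16.
10^8 mod 17 = 16

16


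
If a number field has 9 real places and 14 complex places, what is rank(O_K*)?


By Dirichlet's unit theorem:
rank = r1 + r2 - 1
= 9 + 14 - 1
= 22

22


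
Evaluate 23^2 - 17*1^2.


x^2 - d*y^2
= 23^2 - 17*1^2
= 529 - 17
= 512

512


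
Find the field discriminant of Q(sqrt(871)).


For K = Q(sqrt(d)) with d squarefree: disc(K) = d if d = 1 mod 4, and disc(K) = 4d if d = 2 or 3 mod 4.
Here d = 871, and d mod 4 = 3.
d = 3 mod 4, not 1 (O_K = Z[sqrt(d)]), so disc(K) = 4d = 4 * (871) = 3484

3484


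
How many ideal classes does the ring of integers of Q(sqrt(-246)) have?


K = Q(sqrt(-246)). d mod 4 = 2, so D = disc(K) = 4d = -984
h(K) equals the number of primitive reduced positive-definite forms (a, b, c) = a*x^2 + b*x*y + c*y^2 with b^2 - 4ac = D,
where reduced means |b| <= a <= c, with b >= 0 whenever |b| = a or a = c, and primitive means gcd(a, b, c) = 1.
Reduced forces 3a^2 <= |D| = 984, so 1 <= a <= 18; b must have the parity of D, and c = (b^2 - D)/(4a) must be an integer >= a.
Enumerate a = 1..18, b in [-a, a]:
  a=1: (1, 0, 246)  [1]
  a=2: (2, 0, 123)  [1]
  a=3: (3, 0, 82)  [1]
  a=4: none
  a=5: (5, -4, 50), (5, 4, 50)  [2]
  a=6: (6, 0, 41)  [1]
  a=7..9: none
  a=10: (10, -4, 25), (10, 4, 25)  [2]
  a=11..12: none
  a=13: (13, -2, 19), (13, 2, 19)  [2]
  a=14: none
  a=15: (15, -6, 17), (15, 6, 17)  [2]
  a=16..18: none
Total reduced forms: 1 + 1 + 1 + 2 + 1 + 2 + 2 + 2 = 12
h = 12

12


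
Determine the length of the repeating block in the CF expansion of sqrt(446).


Run the CF algorithm for sqrt(446).
a_0 = floor(sqrt(446)) = 21; set m_0=0, q_0=1.
Recurrence: m' = q*a - m,  q' = (d - m'^2)/q,  a' = floor((a_0 + m')/q').
  step 1: m=21, q=5, a=8
  step 2: m=19, q=17, a=2
  step 3: m=15, q=13, a=2
  step 4: m=11, q=25, a=1
  step 5: m=14, q=10, a=3
  step 6: m=16, q=19, a=1
  step 7: m=3, q=23, a=1
  step 8: m=20, q=2, a=20
  step 9: m=20, q=23, a=1
  step 10: m=3, q=19, a=1
  step 11: m=16, q=10, a=3
  step 12: m=14, q=25, a=1
  step 13: m=11, q=13, a=2
  step 14: m=15, q=17, a=2
  step 15: m=19, q=5, a=8
  step 16: m=21, q=1, a=42
a_16 = 2*a_0 = 42, so the period closes here.
sqrt(446) = [21; 8, 2, 2, 1, 3, 1, 1, 20, 1, 1, 3, 1, 2, 2, 8, 42]
Period length = 16

16


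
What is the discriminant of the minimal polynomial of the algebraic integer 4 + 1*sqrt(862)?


The element 4 + 1*sqrt(862) has minimal polynomial:
x^2 - 8*x - 846
Discriminant = (-8)^2 - 4*(-846)
= 64 + 3384
= 3448

3448


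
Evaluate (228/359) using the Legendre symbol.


p = 359 is prime, so compute (228/359) with the reciprocity algorithm (Jacobi-symbol steps: pull out 2s via (2/n), flip via reciprocity, reduce):
  pull out 2: (2/359) = +1  (since 359 mod 8 = 7)
  pull out 2: (2/359) = +1  (since 359 mod 8 = 7)
  reciprocity: (57/359) -> +(359/57)
  reduce: (17/57)
  reciprocity: (17/57) -> +(57/17)
  reduce: (6/17)
  pull out 2: (2/17) = +1  (since 17 mod 8 = 1)
  reciprocity: (3/17) -> +(17/3)
  reduce: (2/3)
  pull out 2: (2/3) = -1  (since 3 mod 8 = 3)
  (1/3) = 1
Product of signs = -1
(228/359) = -1

-1


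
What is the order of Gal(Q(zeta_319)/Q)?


|Gal(Q(zeta_319)/Q)| = phi(319)
= 280

280


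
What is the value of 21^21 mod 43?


p = 43 is prime and the exponent is (p-1)/2 = 21, so by Euler's criterion 21^21 = (21/43) = +1 or -1 mod 43.
Compute by square-and-multiply:
  21 = 16 + 4 + 1 (binary 10101)
  Repeated squaring mod 43: 21^1 = 21, 21^2 = 11, 21^4 = 35, 21^8 = 21, 21^16 = 11
  21^21 = 21^16 * 21^4 * 21^1 = 11 * 35 * 21 mod 43
    11 * 35 = 385 = 41 mod 43
    41 * 21 = 861 = 1 mod 43
  21^21 = 1 mod 43
Result 1: 21 is a quadratic residue mod 43.
21^21 mod 43 = 1

1
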